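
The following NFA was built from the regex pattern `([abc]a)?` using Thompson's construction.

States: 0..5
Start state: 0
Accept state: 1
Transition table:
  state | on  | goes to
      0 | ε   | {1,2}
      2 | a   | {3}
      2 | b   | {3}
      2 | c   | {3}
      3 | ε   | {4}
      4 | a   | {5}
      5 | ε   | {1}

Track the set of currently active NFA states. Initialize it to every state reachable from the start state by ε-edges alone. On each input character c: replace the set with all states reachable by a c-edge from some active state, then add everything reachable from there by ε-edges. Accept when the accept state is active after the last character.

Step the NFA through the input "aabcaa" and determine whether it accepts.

S₀ = ε-closure({0}) = {0,1,2}
'a' @ 1: {3,4}
'a' @ 2: {1,5}  ✓accept
'b' @ 3: {}  — no active states
rest 'caa' ignored (set empty)
end set {} — state 1 not in

Answer: REJECT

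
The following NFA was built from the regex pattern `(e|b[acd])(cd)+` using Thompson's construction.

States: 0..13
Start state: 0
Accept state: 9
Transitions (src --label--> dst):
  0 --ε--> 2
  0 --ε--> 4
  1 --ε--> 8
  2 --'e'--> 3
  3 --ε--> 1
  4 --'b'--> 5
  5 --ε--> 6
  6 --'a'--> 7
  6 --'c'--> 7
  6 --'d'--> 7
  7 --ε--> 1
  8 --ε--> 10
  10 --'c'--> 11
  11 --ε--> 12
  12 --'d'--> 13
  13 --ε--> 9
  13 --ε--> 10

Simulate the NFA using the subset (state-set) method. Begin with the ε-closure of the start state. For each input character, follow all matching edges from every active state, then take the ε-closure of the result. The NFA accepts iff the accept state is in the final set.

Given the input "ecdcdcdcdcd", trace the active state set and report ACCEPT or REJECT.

Answer: ACCEPT

Trace:
start: ε-closure({0}) = {0,2,4}
'e' @ 1: {1,3,8,10}
'c' @ 2: {11,12}
'd' @ 3: {9,10,13}  ✓accept
'c' @ 4: {11,12}
'd' @ 5: {9,10,13}  ✓accept
'c' @ 6: {11,12}
'd' @ 7: {9,10,13}  ✓accept
'c' @ 8: {11,12}
'd' @ 9: {9,10,13}  ✓accept
'c' @ 10: {11,12}
'd' @ 11: {9,10,13}  ✓accept
final: {9,10,13}; accept 9 in set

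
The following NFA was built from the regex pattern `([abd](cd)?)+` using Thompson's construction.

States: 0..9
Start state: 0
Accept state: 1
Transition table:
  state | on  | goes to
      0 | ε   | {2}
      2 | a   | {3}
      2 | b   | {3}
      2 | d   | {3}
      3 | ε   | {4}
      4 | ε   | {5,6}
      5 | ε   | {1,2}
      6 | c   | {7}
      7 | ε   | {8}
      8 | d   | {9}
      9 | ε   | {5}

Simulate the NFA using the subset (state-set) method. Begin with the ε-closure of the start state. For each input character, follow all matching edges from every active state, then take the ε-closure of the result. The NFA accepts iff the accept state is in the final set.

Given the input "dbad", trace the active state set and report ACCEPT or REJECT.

Answer: ACCEPT

Derivation:
initial (ε-close {0}): {0,2}
'd' @ 1: {1,2,3,4,5,6}  (accept∈set)
'b' @ 2: {1,2,3,4,5,6}  (accept∈set)
'a' @ 3: {1,2,3,4,5,6}  (accept∈set)
'd' @ 4: {1,2,3,4,5,6}  (accept∈set)
end set {1,2,3,4,5,6} — state 1 in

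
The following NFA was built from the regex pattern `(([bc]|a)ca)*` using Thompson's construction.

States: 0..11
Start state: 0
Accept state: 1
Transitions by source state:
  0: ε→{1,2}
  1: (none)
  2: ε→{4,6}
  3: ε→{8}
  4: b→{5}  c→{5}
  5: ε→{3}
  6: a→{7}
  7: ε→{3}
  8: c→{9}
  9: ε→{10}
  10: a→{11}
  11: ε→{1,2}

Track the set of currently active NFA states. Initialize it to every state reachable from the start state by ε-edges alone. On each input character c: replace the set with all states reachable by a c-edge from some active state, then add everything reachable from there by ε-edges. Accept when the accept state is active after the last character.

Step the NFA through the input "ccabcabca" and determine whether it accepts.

Answer: ACCEPT

Derivation:
start: ε-closure({0}) = {0,1,2,4,6}
'c' @ 1: {3,5,8}
'c' @ 2: {9,10}
'a' @ 3: {1,2,4,6,11}  [accepting]
'b' @ 4: {3,5,8}
'c' @ 5: {9,10}
'a' @ 6: {1,2,4,6,11}  [accepting]
'b' @ 7: {3,5,8}
'c' @ 8: {9,10}
'a' @ 9: {1,2,4,6,11}  [accepting]
final: {1,2,4,6,11}; accept 1 in set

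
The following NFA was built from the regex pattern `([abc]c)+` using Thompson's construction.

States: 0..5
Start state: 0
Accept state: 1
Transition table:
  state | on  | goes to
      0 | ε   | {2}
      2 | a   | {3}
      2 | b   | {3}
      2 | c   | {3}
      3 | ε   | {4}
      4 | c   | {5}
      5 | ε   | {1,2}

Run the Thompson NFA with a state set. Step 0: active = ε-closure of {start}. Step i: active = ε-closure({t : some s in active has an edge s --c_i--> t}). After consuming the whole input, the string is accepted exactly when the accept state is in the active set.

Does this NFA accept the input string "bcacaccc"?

Answer: ACCEPT

Steps:
start: ε-closure({0}) = {0,2}
'b' @ 1: {3,4}
'c' @ 2: {1,2,5}  [accepting]
'a' @ 3: {3,4}
'c' @ 4: {1,2,5}  [accepting]
'a' @ 5: {3,4}
'c' @ 6: {1,2,5}  [accepting]
'c' @ 7: {3,4}
'c' @ 8: {1,2,5}  [accepting]
final: {1,2,5}; accept 1 in set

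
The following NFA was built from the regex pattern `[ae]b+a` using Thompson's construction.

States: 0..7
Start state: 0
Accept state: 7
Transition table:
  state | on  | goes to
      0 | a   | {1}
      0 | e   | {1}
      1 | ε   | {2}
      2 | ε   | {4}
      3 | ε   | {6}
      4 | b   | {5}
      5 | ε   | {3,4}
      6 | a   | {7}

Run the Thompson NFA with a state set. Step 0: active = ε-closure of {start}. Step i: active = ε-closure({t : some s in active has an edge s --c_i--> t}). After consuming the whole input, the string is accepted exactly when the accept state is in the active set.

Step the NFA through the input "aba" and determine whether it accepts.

Answer: ACCEPT

Steps:
S₀ = ε-closure({0}) = {0}
'a' @ 1: {1,2,4}
'b' @ 2: {3,4,5,6}
'a' @ 3: {7}  [accepting]
final: {7}; accept 7 in set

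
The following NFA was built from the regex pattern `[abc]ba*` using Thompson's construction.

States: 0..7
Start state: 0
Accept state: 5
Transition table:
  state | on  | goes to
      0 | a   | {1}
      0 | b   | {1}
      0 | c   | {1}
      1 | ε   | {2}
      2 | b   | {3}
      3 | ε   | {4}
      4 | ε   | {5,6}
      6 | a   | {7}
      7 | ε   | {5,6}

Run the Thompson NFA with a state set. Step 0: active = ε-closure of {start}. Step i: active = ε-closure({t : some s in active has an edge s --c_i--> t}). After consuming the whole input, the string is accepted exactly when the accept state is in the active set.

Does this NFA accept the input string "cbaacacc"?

start: ε-closure({0}) = {0}
'c' @ 1: {1,2}
'b' @ 2: {3,4,5,6}  (accept∈set)
'a' @ 3: {5,6,7}  (accept∈set)
'a' @ 4: {5,6,7}  (accept∈set)
'c' @ 5: {}  — dead — no transitions
rest 'acc' ignored (set empty)
end set {} — state 5 not in

Answer: REJECT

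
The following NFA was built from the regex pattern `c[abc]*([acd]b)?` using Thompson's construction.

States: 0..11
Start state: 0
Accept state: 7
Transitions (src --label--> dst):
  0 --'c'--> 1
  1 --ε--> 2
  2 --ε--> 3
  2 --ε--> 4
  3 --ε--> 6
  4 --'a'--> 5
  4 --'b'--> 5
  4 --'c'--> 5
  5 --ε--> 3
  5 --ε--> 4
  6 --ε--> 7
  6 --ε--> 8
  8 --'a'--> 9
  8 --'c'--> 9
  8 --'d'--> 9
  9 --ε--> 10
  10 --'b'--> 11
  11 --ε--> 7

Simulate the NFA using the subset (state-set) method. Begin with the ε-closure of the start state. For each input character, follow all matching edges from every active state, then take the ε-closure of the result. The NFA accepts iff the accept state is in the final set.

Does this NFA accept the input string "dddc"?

S₀ = ε-closure({0}) = {0}
'd' @ 1: {}  — dead — no transitions
rest 'ddc' ignored (set empty)
final: {}; accept 7 not in set

Answer: REJECT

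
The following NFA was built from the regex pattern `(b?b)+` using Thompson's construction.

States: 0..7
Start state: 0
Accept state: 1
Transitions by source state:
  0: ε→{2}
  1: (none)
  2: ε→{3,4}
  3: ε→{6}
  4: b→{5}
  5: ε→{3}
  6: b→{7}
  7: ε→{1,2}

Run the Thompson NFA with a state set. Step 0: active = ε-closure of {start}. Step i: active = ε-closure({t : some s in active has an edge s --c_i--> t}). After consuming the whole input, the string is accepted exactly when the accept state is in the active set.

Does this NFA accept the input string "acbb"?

Answer: REJECT

Steps:
S₀ = ε-closure({0}) = {0,2,3,4,6}
'a' @ 1: {}  — state set empty
rest 'cbb' ignored (set empty)
end set {} — state 1 not in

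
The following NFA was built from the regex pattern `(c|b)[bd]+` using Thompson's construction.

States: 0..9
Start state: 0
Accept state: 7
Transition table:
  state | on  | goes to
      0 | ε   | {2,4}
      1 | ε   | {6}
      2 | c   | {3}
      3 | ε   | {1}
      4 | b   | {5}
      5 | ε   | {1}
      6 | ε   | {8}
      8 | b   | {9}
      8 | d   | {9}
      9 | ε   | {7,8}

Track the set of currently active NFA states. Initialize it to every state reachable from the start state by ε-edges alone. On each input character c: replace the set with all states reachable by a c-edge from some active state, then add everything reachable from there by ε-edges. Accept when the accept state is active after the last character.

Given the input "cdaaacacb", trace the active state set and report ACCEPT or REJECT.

Answer: REJECT

Steps:
initial (ε-close {0}): {0,2,4}
'c' @ 1: {1,3,6,8}
'd' @ 2: {7,8,9}  [accepting]
'a' @ 3: {}  — no active states
rest 'aacacb' ignored (set empty)
after full input: {}  (accept=7 not in)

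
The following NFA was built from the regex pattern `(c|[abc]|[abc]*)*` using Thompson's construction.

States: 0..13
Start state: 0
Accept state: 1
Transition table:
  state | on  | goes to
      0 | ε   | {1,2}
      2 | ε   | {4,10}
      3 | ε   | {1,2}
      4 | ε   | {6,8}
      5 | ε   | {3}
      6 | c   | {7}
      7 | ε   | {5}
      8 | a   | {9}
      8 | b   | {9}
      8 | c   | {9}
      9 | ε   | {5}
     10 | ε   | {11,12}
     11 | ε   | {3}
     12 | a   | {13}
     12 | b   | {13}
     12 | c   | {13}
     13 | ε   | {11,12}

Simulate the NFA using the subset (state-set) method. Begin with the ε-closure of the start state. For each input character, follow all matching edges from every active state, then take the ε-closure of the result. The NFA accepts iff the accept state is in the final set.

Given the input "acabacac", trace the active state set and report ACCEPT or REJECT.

S₀ = ε-closure({0}) = {0,1,2,3,4,6,8,10,11,12}
'a' @ 1: {1,2,3,4,5,6,8,9,10,11,12,13}  ✓accept
'c' @ 2: {1,2,3,4,5,6,7,8,9,10,11,12,13}  ✓accept
'a' @ 3: {1,2,3,4,5,6,8,9,10,11,12,13}  ✓accept
'b' @ 4: {1,2,3,4,5,6,8,9,10,11,12,13}  ✓accept
'a' @ 5: {1,2,3,4,5,6,8,9,10,11,12,13}  ✓accept
'c' @ 6: {1,2,3,4,5,6,7,8,9,10,11,12,13}  ✓accept
'a' @ 7: {1,2,3,4,5,6,8,9,10,11,12,13}  ✓accept
'c' @ 8: {1,2,3,4,5,6,7,8,9,10,11,12,13}  ✓accept
final: {1,2,3,4,5,6,7,8,9,10,11,12,13}; accept 1 in set

Answer: ACCEPT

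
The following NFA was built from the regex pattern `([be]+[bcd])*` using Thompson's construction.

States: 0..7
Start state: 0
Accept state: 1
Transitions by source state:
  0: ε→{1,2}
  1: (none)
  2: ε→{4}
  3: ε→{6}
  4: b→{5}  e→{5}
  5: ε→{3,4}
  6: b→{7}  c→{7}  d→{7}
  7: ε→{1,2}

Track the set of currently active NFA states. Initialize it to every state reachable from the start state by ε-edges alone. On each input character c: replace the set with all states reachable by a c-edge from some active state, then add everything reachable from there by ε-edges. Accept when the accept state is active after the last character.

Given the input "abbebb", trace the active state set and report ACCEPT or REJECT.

start: ε-closure({0}) = {0,1,2,4}
'a' @ 1: {}  — dead — no transitions
rest 'bbebb' ignored (set empty)
end set {} — state 1 not in

Answer: REJECT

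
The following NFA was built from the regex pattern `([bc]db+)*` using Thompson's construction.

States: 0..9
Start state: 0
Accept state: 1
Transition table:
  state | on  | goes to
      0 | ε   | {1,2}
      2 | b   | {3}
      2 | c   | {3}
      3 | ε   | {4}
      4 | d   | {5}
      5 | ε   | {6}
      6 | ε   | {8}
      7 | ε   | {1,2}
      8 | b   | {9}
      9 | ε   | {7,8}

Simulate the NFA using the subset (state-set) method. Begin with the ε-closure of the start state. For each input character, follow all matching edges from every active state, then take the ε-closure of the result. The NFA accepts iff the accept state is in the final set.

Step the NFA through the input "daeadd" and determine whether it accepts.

S₀ = ε-closure({0}) = {0,1,2}
'd' @ 1: {}  — no active states
rest 'aeadd' ignored (set empty)
end set {} — state 1 not in

Answer: REJECT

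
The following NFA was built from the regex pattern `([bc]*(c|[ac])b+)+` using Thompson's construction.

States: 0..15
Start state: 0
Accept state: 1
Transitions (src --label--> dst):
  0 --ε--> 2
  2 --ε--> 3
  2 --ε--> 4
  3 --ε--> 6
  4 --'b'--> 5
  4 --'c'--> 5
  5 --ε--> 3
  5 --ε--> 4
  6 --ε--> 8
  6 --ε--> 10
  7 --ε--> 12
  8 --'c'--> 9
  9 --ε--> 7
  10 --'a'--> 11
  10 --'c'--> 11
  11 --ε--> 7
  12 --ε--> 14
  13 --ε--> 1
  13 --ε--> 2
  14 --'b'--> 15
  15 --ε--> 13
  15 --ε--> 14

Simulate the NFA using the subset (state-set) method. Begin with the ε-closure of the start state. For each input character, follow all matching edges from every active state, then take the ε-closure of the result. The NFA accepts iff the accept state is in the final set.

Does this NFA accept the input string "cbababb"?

Answer: ACCEPT

Trace:
S₀ = ε-closure({0}) = {0,2,3,4,6,8,10}
'c' @ 1: {3,4,5,6,7,8,9,10,11,12,14}
'b' @ 2: {1,2,3,4,5,6,8,10,13,14,15}  [accepting]
'a' @ 3: {7,11,12,14}
'b' @ 4: {1,2,3,4,6,8,10,13,14,15}  [accepting]
'a' @ 5: {7,11,12,14}
'b' @ 6: {1,2,3,4,6,8,10,13,14,15}  [accepting]
'b' @ 7: {1,2,3,4,5,6,8,10,13,14,15}  [accepting]
end set {1,2,3,4,5,6,8,10,13,14,15} — state 1 in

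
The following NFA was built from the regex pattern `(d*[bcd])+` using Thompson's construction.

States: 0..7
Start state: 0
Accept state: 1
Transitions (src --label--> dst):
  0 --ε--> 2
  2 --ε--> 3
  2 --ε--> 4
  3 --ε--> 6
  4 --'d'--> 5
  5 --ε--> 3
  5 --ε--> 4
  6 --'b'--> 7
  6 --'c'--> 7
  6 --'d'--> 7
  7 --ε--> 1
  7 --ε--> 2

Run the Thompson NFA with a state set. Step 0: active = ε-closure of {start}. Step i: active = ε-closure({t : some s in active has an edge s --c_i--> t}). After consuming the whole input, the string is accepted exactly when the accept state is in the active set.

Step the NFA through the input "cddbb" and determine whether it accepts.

initial (ε-close {0}): {0,2,3,4,6}
'c' @ 1: {1,2,3,4,6,7}  (accept∈set)
'd' @ 2: {1,2,3,4,5,6,7}  (accept∈set)
'd' @ 3: {1,2,3,4,5,6,7}  (accept∈set)
'b' @ 4: {1,2,3,4,6,7}  (accept∈set)
'b' @ 5: {1,2,3,4,6,7}  (accept∈set)
final: {1,2,3,4,6,7}; accept 1 in set

Answer: ACCEPT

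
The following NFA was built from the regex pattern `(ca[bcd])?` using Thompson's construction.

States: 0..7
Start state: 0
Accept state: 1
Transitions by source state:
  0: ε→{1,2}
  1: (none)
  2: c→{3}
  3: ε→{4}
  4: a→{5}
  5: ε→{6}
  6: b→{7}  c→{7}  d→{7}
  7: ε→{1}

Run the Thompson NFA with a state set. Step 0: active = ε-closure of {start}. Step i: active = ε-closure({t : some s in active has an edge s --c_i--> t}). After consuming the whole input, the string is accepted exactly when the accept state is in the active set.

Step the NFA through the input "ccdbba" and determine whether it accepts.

Answer: REJECT

Steps:
initial (ε-close {0}): {0,1,2}
'c' @ 1: {3,4}
'c' @ 2: {}  — dead — no transitions
rest 'dbba' ignored (set empty)
end set {} — state 1 not in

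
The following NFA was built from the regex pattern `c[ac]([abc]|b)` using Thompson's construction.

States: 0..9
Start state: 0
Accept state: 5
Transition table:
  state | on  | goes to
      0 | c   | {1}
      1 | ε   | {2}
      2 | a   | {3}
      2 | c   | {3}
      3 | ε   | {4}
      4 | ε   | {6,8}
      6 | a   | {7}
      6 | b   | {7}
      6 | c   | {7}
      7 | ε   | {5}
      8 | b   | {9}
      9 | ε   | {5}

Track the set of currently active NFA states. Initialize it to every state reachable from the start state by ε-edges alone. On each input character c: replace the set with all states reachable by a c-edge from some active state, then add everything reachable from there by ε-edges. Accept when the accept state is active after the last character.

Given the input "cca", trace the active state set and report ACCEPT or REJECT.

initial (ε-close {0}): {0}
'c' @ 1: {1,2}
'c' @ 2: {3,4,6,8}
'a' @ 3: {5,7}  ✓accept
after full input: {5,7}  (accept=5 in)

Answer: ACCEPT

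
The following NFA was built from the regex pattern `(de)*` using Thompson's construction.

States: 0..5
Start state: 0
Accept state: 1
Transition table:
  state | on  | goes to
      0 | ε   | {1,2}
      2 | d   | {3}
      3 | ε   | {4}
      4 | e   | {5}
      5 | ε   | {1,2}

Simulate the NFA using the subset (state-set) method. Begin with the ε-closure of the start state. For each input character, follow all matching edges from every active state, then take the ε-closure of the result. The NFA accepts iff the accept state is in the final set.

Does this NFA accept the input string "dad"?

initial (ε-close {0}): {0,1,2}
'd' @ 1: {3,4}
'a' @ 2: {}  — dead — no transitions
rest 'd' ignored (set empty)
end set {} — state 1 not in

Answer: REJECT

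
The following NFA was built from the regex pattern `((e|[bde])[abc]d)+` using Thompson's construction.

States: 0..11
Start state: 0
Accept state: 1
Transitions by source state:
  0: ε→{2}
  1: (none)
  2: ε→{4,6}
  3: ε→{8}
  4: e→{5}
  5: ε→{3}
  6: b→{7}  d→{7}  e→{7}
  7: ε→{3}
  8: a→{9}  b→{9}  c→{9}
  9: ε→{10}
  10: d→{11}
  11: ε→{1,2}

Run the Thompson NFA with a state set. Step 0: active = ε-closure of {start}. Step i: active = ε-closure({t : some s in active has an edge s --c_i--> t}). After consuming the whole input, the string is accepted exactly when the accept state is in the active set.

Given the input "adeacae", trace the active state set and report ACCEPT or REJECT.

Answer: REJECT

Derivation:
S₀ = ε-closure({0}) = {0,2,4,6}
'a' @ 1: {}  — no active states
rest 'deacae' ignored (set empty)
after full input: {}  (accept=1 not in)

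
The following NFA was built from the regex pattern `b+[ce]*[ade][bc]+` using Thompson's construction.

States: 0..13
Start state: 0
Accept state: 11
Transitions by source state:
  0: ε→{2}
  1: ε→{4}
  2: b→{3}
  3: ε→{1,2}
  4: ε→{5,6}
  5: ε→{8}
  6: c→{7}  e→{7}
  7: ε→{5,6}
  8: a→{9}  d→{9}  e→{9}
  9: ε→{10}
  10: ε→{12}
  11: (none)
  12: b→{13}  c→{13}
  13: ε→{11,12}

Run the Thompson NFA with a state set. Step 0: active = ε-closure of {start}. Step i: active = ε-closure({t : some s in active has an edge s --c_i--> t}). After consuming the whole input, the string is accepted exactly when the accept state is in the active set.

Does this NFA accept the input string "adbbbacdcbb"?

S₀ = ε-closure({0}) = {0,2}
'a' @ 1: {}  — dead — no transitions
rest 'dbbbacdcbb' ignored (set empty)
final: {}; accept 11 not in set

Answer: REJECT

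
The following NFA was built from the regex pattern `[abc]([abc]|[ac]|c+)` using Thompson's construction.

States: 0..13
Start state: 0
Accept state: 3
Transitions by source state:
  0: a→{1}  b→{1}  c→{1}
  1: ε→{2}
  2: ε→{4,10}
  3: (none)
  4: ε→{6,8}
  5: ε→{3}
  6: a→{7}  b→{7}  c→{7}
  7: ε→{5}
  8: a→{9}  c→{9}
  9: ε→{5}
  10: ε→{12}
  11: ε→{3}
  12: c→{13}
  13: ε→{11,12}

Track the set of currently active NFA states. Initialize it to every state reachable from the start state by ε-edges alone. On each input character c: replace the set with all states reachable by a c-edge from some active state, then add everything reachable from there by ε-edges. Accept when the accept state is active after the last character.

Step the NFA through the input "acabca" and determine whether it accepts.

Answer: REJECT

Derivation:
S₀ = ε-closure({0}) = {0}
'a' @ 1: {1,2,4,6,8,10,12}
'c' @ 2: {3,5,7,9,11,12,13}  [accepting]
'a' @ 3: {}  — state set empty
rest 'bca' ignored (set empty)
final: {}; accept 3 not in set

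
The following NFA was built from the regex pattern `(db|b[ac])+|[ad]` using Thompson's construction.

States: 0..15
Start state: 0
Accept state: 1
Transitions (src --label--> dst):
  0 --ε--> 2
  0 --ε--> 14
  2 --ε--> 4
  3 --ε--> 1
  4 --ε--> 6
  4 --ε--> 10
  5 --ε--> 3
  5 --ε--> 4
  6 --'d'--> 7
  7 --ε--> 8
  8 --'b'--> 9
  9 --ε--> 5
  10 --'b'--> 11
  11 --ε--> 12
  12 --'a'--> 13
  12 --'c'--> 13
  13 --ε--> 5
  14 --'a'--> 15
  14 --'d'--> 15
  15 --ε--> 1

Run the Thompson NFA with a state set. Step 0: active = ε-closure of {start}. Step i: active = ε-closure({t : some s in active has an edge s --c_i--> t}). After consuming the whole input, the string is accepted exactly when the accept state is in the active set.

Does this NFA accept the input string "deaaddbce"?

start: ε-closure({0}) = {0,2,4,6,10,14}
'd' @ 1: {1,7,8,15}  [accepting]
'e' @ 2: {}  — dead — no transitions
rest 'aaddbce' ignored (set empty)
end set {} — state 1 not in

Answer: REJECT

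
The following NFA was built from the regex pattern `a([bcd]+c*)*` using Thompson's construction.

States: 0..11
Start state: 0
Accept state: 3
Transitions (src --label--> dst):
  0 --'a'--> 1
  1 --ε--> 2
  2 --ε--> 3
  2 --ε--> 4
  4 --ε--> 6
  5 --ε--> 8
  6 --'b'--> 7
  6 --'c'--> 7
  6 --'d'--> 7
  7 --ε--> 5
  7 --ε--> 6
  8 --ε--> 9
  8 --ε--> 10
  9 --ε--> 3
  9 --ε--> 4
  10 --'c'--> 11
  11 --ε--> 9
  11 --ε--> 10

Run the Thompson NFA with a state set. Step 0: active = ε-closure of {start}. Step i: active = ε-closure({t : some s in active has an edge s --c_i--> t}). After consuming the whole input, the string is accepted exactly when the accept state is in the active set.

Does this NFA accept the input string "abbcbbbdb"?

Answer: ACCEPT

Steps:
start: ε-closure({0}) = {0}
'a' @ 1: {1,2,3,4,6}  (accept∈set)
'b' @ 2: {3,4,5,6,7,8,9,10}  (accept∈set)
'b' @ 3: {3,4,5,6,7,8,9,10}  (accept∈set)
'c' @ 4: {3,4,5,6,7,8,9,10,11}  (accept∈set)
'b' @ 5: {3,4,5,6,7,8,9,10}  (accept∈set)
'b' @ 6: {3,4,5,6,7,8,9,10}  (accept∈set)
'b' @ 7: {3,4,5,6,7,8,9,10}  (accept∈set)
'd' @ 8: {3,4,5,6,7,8,9,10}  (accept∈set)
'b' @ 9: {3,4,5,6,7,8,9,10}  (accept∈set)
after full input: {3,4,5,6,7,8,9,10}  (accept=3 in)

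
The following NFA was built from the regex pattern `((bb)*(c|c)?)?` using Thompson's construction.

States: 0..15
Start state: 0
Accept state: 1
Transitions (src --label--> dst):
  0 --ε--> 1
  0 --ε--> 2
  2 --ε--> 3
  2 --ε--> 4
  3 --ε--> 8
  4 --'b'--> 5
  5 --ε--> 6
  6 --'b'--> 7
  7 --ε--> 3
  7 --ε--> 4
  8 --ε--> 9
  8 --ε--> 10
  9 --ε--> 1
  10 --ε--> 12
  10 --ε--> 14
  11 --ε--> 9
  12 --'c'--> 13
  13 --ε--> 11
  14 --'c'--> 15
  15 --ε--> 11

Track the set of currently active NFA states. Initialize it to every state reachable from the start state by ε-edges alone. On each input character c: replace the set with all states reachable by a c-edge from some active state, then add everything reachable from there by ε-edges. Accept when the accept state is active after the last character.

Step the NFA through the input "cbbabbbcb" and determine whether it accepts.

initial (ε-close {0}): {0,1,2,3,4,8,9,10,12,14}
'c' @ 1: {1,9,11,13,15}  [accepting]
'b' @ 2: {}  — no active states
rest 'babbbcb' ignored (set empty)
final: {}; accept 1 not in set

Answer: REJECT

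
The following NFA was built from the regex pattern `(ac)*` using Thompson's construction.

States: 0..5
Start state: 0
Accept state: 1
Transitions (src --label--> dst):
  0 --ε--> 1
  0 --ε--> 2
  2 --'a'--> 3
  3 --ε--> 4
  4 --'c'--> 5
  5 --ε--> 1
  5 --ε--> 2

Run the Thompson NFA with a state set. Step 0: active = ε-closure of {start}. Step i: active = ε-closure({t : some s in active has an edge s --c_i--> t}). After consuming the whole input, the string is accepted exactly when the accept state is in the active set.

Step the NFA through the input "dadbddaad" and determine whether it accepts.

initial (ε-close {0}): {0,1,2}
'd' @ 1: {}  — dead — no transitions
rest 'adbddaad' ignored (set empty)
after full input: {}  (accept=1 not in)

Answer: REJECT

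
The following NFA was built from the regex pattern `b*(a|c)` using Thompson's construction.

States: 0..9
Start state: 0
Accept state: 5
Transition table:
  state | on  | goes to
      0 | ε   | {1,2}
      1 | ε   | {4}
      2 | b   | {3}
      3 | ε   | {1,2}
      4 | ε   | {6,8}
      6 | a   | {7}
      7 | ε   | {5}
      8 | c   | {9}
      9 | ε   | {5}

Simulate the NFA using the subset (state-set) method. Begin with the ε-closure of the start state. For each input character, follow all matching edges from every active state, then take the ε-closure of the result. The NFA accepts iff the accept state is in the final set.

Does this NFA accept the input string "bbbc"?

start: ε-closure({0}) = {0,1,2,4,6,8}
'b' @ 1: {1,2,3,4,6,8}
'b' @ 2: {1,2,3,4,6,8}
'b' @ 3: {1,2,3,4,6,8}
'c' @ 4: {5,9}  (accept∈set)
final: {5,9}; accept 5 in set

Answer: ACCEPT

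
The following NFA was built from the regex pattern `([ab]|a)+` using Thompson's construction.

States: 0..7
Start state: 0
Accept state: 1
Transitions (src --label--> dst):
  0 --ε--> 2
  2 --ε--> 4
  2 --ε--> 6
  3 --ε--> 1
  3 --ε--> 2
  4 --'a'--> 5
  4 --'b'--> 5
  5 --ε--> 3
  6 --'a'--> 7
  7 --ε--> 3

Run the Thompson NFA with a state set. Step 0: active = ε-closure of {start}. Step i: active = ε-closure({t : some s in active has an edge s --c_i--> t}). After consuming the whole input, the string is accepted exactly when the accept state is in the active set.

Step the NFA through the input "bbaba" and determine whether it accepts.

S₀ = ε-closure({0}) = {0,2,4,6}
'b' @ 1: {1,2,3,4,5,6}  (accept∈set)
'b' @ 2: {1,2,3,4,5,6}  (accept∈set)
'a' @ 3: {1,2,3,4,5,6,7}  (accept∈set)
'b' @ 4: {1,2,3,4,5,6}  (accept∈set)
'a' @ 5: {1,2,3,4,5,6,7}  (accept∈set)
end set {1,2,3,4,5,6,7} — state 1 in

Answer: ACCEPT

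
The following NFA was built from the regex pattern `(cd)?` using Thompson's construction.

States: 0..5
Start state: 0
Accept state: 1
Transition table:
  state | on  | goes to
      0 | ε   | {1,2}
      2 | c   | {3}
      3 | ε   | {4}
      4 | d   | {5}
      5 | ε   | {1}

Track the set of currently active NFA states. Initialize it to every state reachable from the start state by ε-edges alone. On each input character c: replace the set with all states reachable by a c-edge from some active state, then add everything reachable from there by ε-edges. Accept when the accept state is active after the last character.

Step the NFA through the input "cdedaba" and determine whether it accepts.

S₀ = ε-closure({0}) = {0,1,2}
'c' @ 1: {3,4}
'd' @ 2: {1,5}  (accept∈set)
'e' @ 3: {}  — state set empty
rest 'daba' ignored (set empty)
final: {}; accept 1 not in set

Answer: REJECT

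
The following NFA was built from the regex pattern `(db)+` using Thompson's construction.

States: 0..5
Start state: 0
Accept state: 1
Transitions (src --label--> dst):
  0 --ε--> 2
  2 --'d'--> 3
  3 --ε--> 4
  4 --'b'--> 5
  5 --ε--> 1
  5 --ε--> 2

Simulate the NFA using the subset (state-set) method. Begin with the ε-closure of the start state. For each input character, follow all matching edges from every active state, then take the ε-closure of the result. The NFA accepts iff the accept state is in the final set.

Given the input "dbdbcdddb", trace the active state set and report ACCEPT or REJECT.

start: ε-closure({0}) = {0,2}
'd' @ 1: {3,4}
'b' @ 2: {1,2,5}  ✓accept
'd' @ 3: {3,4}
'b' @ 4: {1,2,5}  ✓accept
'c' @ 5: {}  — dead — no transitions
rest 'dddb' ignored (set empty)
after full input: {}  (accept=1 not in)

Answer: REJECT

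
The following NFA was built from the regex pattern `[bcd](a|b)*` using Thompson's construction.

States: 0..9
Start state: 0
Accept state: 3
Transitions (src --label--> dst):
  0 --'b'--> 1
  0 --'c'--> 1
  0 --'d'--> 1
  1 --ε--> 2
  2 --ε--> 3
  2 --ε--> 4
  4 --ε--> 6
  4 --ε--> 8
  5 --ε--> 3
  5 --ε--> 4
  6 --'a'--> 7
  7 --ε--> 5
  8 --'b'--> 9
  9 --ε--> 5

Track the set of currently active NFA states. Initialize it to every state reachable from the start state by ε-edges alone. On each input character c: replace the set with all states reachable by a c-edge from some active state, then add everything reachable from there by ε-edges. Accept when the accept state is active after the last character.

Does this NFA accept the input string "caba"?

Answer: ACCEPT

Trace:
start: ε-closure({0}) = {0}
'c' @ 1: {1,2,3,4,6,8}  [accepting]
'a' @ 2: {3,4,5,6,7,8}  [accepting]
'b' @ 3: {3,4,5,6,8,9}  [accepting]
'a' @ 4: {3,4,5,6,7,8}  [accepting]
end set {3,4,5,6,7,8} — state 3 in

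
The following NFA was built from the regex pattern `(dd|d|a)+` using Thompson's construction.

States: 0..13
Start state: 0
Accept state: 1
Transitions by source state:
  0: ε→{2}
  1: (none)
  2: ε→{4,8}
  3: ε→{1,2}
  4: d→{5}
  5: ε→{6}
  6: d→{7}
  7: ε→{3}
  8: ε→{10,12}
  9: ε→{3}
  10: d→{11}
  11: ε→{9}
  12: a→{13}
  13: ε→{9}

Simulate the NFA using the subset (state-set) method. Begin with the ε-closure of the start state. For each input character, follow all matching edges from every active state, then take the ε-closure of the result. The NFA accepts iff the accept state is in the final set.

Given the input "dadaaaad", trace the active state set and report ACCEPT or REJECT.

Answer: ACCEPT

Trace:
S₀ = ε-closure({0}) = {0,2,4,8,10,12}
'd' @ 1: {1,2,3,4,5,6,8,9,10,11,12}  [accepting]
'a' @ 2: {1,2,3,4,8,9,10,12,13}  [accepting]
'd' @ 3: {1,2,3,4,5,6,8,9,10,11,12}  [accepting]
'a' @ 4: {1,2,3,4,8,9,10,12,13}  [accepting]
'a' @ 5: {1,2,3,4,8,9,10,12,13}  [accepting]
'a' @ 6: {1,2,3,4,8,9,10,12,13}  [accepting]
'a' @ 7: {1,2,3,4,8,9,10,12,13}  [accepting]
'd' @ 8: {1,2,3,4,5,6,8,9,10,11,12}  [accepting]
after full input: {1,2,3,4,5,6,8,9,10,11,12}  (accept=1 in)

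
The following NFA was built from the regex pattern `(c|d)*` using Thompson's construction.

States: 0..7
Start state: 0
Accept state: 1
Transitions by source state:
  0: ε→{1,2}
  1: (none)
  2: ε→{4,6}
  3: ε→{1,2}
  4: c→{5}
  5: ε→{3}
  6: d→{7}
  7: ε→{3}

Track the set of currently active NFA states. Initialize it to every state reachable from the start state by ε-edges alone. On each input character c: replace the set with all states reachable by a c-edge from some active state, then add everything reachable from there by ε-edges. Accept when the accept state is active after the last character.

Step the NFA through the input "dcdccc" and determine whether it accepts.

Answer: ACCEPT

Derivation:
S₀ = ε-closure({0}) = {0,1,2,4,6}
'd' @ 1: {1,2,3,4,6,7}  [accepting]
'c' @ 2: {1,2,3,4,5,6}  [accepting]
'd' @ 3: {1,2,3,4,6,7}  [accepting]
'c' @ 4: {1,2,3,4,5,6}  [accepting]
'c' @ 5: {1,2,3,4,5,6}  [accepting]
'c' @ 6: {1,2,3,4,5,6}  [accepting]
final: {1,2,3,4,5,6}; accept 1 in set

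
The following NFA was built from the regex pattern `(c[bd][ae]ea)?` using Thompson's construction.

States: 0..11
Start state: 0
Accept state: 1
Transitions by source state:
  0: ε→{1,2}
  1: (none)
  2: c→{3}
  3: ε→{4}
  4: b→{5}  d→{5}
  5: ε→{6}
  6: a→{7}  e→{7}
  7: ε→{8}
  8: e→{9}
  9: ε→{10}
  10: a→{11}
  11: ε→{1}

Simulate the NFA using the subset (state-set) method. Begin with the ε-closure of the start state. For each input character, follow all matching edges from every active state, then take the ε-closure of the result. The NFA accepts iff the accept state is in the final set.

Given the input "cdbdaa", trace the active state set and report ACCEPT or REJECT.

Answer: REJECT

Derivation:
initial (ε-close {0}): {0,1,2}
'c' @ 1: {3,4}
'd' @ 2: {5,6}
'b' @ 3: {}  — dead — no transitions
rest 'daa' ignored (set empty)
end set {} — state 1 not in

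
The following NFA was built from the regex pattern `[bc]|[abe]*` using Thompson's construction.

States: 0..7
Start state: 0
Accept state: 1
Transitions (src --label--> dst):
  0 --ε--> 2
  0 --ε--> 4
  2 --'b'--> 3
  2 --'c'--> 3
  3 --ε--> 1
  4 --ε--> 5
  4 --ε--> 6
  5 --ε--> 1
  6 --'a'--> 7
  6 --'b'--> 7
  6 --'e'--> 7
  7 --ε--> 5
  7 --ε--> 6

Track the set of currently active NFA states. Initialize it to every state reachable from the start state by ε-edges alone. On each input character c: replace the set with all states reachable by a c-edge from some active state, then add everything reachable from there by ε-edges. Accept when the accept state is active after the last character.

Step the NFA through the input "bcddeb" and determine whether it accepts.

start: ε-closure({0}) = {0,1,2,4,5,6}
'b' @ 1: {1,3,5,6,7}  ✓accept
'c' @ 2: {}  — state set empty
rest 'ddeb' ignored (set empty)
after full input: {}  (accept=1 not in)

Answer: REJECT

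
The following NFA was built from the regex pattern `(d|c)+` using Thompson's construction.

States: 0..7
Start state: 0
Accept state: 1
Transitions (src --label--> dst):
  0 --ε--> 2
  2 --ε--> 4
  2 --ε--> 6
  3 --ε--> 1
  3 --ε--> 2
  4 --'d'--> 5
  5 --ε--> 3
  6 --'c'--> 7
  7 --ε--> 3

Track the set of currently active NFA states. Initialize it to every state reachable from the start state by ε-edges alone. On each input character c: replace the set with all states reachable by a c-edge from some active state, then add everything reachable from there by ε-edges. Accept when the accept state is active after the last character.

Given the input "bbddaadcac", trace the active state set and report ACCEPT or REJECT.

start: ε-closure({0}) = {0,2,4,6}
'b' @ 1: {}  — state set empty
rest 'bddaadcac' ignored (set empty)
after full input: {}  (accept=1 not in)

Answer: REJECT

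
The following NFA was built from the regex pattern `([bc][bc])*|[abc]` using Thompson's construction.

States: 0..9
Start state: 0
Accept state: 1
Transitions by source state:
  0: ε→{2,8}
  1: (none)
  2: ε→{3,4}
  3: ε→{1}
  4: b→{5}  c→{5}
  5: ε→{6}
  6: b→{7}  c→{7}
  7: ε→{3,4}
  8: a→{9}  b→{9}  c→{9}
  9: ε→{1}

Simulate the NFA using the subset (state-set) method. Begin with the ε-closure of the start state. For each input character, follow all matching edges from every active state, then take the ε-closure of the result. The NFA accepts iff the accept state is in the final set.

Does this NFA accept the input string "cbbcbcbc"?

initial (ε-close {0}): {0,1,2,3,4,8}
'c' @ 1: {1,5,6,9}  (accept∈set)
'b' @ 2: {1,3,4,7}  (accept∈set)
'b' @ 3: {5,6}
'c' @ 4: {1,3,4,7}  (accept∈set)
'b' @ 5: {5,6}
'c' @ 6: {1,3,4,7}  (accept∈set)
'b' @ 7: {5,6}
'c' @ 8: {1,3,4,7}  (accept∈set)
final: {1,3,4,7}; accept 1 in set

Answer: ACCEPT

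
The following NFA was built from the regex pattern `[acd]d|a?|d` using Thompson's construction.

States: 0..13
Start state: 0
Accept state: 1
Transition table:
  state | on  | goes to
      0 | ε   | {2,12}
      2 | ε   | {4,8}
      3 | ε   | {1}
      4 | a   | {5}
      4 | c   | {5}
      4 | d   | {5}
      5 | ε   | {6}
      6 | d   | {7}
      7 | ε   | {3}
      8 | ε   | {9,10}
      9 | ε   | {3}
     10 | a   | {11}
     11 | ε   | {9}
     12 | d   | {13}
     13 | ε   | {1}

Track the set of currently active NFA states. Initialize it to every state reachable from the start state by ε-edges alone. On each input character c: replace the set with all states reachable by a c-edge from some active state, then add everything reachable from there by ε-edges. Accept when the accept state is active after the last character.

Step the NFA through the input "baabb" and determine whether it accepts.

Answer: REJECT

Steps:
S₀ = ε-closure({0}) = {0,1,2,3,4,8,9,10,12}
'b' @ 1: {}  — no active states
rest 'aabb' ignored (set empty)
final: {}; accept 1 not in set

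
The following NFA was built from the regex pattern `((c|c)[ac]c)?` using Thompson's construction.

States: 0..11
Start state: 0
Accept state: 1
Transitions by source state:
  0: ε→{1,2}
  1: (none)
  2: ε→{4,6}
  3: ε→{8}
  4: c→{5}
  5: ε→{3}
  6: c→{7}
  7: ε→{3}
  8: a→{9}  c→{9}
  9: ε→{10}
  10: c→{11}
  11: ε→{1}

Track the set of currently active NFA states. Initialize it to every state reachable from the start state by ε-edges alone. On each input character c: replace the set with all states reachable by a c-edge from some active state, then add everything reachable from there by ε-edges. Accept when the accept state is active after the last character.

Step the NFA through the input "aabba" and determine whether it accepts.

Answer: REJECT

Trace:
S₀ = ε-closure({0}) = {0,1,2,4,6}
'a' @ 1: {}  — dead — no transitions
rest 'abba' ignored (set empty)
final: {}; accept 1 not in set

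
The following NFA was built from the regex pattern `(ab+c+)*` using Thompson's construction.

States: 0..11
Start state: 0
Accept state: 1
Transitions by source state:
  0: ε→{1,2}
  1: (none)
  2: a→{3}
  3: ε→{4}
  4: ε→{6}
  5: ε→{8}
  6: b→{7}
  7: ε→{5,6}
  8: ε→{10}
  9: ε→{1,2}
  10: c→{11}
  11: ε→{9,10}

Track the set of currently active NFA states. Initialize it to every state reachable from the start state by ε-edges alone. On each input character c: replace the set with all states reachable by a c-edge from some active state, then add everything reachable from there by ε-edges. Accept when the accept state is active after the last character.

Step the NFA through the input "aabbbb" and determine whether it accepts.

initial (ε-close {0}): {0,1,2}
'a' @ 1: {3,4,6}
'a' @ 2: {}  — state set empty
rest 'bbbb' ignored (set empty)
end set {} — state 1 not in

Answer: REJECT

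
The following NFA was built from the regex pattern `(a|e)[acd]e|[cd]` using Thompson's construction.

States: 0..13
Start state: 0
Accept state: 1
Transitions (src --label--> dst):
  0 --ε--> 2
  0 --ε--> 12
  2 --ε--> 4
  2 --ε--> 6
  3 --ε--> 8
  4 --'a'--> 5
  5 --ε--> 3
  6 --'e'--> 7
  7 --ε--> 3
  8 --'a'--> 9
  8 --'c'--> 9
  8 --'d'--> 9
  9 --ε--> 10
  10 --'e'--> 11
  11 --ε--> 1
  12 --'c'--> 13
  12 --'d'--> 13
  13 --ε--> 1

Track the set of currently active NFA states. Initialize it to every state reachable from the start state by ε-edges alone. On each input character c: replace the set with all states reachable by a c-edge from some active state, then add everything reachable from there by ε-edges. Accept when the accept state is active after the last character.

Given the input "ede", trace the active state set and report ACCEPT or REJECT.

Answer: ACCEPT

Steps:
S₀ = ε-closure({0}) = {0,2,4,6,12}
'e' @ 1: {3,7,8}
'd' @ 2: {9,10}
'e' @ 3: {1,11}  [accepting]
end set {1,11} — state 1 in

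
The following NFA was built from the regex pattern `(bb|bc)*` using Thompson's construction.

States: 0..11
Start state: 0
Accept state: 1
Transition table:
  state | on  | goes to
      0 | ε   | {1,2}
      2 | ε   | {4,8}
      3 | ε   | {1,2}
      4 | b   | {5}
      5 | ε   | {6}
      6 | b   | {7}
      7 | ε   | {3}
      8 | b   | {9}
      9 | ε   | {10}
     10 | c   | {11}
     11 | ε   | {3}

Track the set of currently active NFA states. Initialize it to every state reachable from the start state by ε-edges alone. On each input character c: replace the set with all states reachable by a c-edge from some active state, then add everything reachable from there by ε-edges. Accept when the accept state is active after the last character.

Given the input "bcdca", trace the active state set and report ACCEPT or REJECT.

Answer: REJECT

Trace:
S₀ = ε-closure({0}) = {0,1,2,4,8}
'b' @ 1: {5,6,9,10}
'c' @ 2: {1,2,3,4,8,11}  [accepting]
'd' @ 3: {}  — dead — no transitions
rest 'ca' ignored (set empty)
end set {} — state 1 not in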